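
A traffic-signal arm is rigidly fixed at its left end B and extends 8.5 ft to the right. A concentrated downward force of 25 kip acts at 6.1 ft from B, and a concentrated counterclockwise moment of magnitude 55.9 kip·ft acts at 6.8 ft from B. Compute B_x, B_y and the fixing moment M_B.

B_x = 0, B_y = 25.00 kip, M_B = 96.60 kip·ft

ΣF_x = 0: B_x = 0.
ΣF_y = 0: B_y − 25 = 0 → B_y = 25.00 kip.
ΣM about B: M_B − 25·6.1 + 55.9 = 0 → M_B = 96.60 kip·ft.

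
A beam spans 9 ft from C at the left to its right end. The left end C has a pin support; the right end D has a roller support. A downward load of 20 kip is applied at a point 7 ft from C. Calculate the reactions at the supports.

C_x = 0, C_y = 4.444 kip, D_y = 15.56 kip

Moments about C: D_y·9 − 20·7 = 0 → D_y = 140/9 = 15.5556 ≈ 15.56 kip.
ΣF_y = 0: C_y + 15.5556 − 20 = 0 → C_y = 4.444 kip.
ΣF_x = 0: no horizontal applied forces, so C_x = 0.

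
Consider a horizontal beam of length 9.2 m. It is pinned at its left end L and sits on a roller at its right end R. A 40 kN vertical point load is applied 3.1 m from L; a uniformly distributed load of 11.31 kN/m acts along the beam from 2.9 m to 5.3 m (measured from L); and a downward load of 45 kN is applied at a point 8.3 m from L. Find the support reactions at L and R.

Resultant of the distributed load: 11.31 × 2.4 = 27.144 kN at 4.1 m from L.
Taking moments about L: R_y·9.2 − 40·3.1 − (11.31·2.4)·4.1 − 45·8.3 = 0 → R_y = 608.7904/9.2 = 66.1729 ≈ 66.17 kN.
ΣF_y = 0: L_y + 66.1729 − 40 − 11.31·2.4 − 45 = 0 → L_y = 45.97 kN.
ΣF_x = 0: no horizontal applied forces, so L_x = 0.

L_x = 0, L_y = 45.97 kN, R_y = 66.17 kN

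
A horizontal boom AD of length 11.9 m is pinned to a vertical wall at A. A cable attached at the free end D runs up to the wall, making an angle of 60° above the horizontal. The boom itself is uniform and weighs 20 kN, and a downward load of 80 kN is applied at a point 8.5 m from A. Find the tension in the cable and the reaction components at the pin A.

ΣM about A: T·sin60°·11.9 − 20·5.95 − 80·8.5 = 0 → T = 799/(11.9·0.866025) = 77.5299 ≈ 77.53 kN.
ΣF_x = 0: A_x − T·cos60° = 0 → A_x = 77.5299 × 0.5 = 38.76 kN.
ΣF_y = 0: A_y + T·sin60° − 20 − 80 = 0 → A_y = 100 − 77.5299 × 0.866025 = 32.86 kN.

T = 77.53 kN, A_x = 38.76 kN, A_y = 32.86 kN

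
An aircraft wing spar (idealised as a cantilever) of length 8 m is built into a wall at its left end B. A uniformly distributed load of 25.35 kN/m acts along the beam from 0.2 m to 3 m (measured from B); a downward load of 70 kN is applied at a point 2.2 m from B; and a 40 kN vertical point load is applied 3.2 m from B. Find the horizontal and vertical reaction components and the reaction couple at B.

Resultant of the distributed load: 25.35 × 2.8 = 70.98 kN at 1.6 m from B.
ΣF_x = 0: B_x = 0.
ΣF_y = 0: B_y − 25.35·2.8 − 70 − 40 = 0 → B_y = 181.0 kN.
ΣM about B: M_B − (25.35·2.8)·1.6 − 70·2.2 − 40·3.2 = 0 → M_B = 395.6 kN·m.

B_x = 0, B_y = 181.0 kN, M_B = 395.6 kN·m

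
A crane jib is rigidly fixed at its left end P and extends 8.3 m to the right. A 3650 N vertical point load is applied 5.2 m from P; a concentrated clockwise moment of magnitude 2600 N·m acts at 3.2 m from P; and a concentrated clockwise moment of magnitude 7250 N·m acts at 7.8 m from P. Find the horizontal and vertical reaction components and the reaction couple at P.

ΣF_x = 0: P_x = 0.
ΣF_y = 0: P_y − 3650 = 0 → P_y = 3650 N.
ΣM about P: M_P − 3650·5.2 − 2600 − 7250 = 0 → M_P = 28830 N·m.

P_x = 0, P_y = 3650 N, M_P = 28830 N·m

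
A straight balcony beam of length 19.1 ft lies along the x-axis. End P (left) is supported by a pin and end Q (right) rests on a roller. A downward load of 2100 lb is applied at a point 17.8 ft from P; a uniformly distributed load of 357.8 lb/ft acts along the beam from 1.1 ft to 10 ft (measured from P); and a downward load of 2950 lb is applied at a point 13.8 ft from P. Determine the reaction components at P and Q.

Resultant of the distributed load: 357.8 × 8.9 = 3184.42 lb at 5.55 ft from P.
Taking moments about P: Q_y·19.1 − 2100·17.8 − (357.8·8.9)·5.55 − 2950·13.8 = 0 → Q_y = 95763.531/19.1 = 5013.8 ≈ 5014 lb.
ΣF_y = 0: P_y + 5013.8 − 2100 − 357.8·8.9 − 2950 = 0 → P_y = 3221 lb.
ΣF_x = 0: no horizontal applied forces, so P_x = 0.

P_x = 0, P_y = 3221 lb, Q_y = 5014 lb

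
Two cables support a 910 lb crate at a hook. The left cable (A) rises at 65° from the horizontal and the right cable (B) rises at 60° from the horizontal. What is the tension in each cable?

ΣF_x = 0: −T_A·cos65° + T_B·cos60° = 0 → T_B = 0.845237·T_A.
ΣF_y = 0: T_A·sin65° + T_B·sin60° = 910.
Substitute: T_A·(0.906308 + 0.845237·0.866025) = 910 → T_A = 555.452 ≈ 555.5 lb.
Then T_B = 0.845237 × 555.452 = 469.5 lb.

T_A = 555.5 lb, T_B = 469.5 lb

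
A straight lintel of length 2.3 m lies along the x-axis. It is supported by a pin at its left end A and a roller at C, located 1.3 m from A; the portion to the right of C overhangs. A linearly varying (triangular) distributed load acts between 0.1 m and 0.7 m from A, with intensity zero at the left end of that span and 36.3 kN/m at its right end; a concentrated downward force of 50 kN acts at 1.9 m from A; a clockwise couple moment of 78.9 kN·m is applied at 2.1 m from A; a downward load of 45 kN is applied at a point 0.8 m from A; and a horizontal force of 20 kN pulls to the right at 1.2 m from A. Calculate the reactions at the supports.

Resultant of the triangular load: ½ × 36.3 × 0.6 = 10.89 kN, acting at 0.5 m from A (one-third of the span from the peak).
ΣM about A: C_y·1.3 − (½·36.3·0.6)·0.5 − 50·1.9 − 78.9 − 45·0.8 = 0 → C_y = 215.345/1.3 = 165.65 ≈ 165.7 kN.
ΣF_y = 0: A_y + 165.65 − ½·36.3·0.6 − 50 − 45 = 0 → A_y = -59.76 kN.
ΣF_x = 0: A_x + 20 = 0 → A_x = -20.00 kN.

A_x = -20.00 kN, A_y = -59.76 kN, C_y = 165.7 kN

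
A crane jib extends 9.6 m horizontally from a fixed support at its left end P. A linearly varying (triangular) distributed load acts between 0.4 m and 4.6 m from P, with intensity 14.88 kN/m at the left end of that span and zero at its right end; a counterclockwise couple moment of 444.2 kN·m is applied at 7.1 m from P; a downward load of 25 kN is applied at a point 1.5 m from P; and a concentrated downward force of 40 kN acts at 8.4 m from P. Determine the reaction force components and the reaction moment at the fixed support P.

P_x = 0, P_y = 96.25 kN, M_P = -14.45 kN·m

Resultant of the triangular load: ½ × 14.88 × 4.2 = 31.248 kN, acting at 1.8 m from P (one-third of the span from the peak).
ΣF_x = 0: P_x = 0.
ΣF_y = 0: P_y − ½·14.88·4.2 − 25 − 40 = 0 → P_y = 96.25 kN.
ΣM about P: M_P − (½·14.88·4.2)·1.8 + 444.2 − 25·1.5 − 40·8.4 = 0 → M_P = -14.45 kN·m.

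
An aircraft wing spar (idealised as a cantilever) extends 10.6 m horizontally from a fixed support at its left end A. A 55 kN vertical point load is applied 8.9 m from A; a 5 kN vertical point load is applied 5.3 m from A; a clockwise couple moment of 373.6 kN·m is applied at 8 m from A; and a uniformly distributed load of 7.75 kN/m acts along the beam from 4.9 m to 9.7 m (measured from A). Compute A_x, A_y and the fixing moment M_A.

A_x = 0, A_y = 97.20 kN, M_A = 1161 kN·m

Resultant of the distributed load: 7.75 × 4.8 = 37.2 kN at 7.3 m from A.
ΣF_x = 0: A_x = 0.
ΣF_y = 0: A_y − 55 − 5 − 7.75·4.8 = 0 → A_y = 97.20 kN.
ΣM about A: M_A − 55·8.9 − 5·5.3 − 373.6 − (7.75·4.8)·7.3 = 0 → M_A = 1161 kN·m.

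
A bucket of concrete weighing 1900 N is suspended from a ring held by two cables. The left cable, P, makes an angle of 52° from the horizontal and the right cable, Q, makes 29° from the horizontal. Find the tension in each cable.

ΣF_x = 0: −T_P·cos52° + T_Q·cos29° = 0 → T_Q = 0.703919·T_P.
ΣF_y = 0: T_P·sin52° + T_Q·sin29° = 1900.
Substitute: T_P·(0.788011 + 0.703919·0.48481) = 1900 → T_P = 1682.49 ≈ 1682 N.
Then T_Q = 0.703919 × 1682.49 = 1184 N.

T_P = 1682 N, T_Q = 1184 N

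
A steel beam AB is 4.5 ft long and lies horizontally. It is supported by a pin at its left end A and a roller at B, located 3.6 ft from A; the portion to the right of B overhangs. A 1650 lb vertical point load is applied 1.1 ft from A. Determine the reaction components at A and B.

Taking moments about A: B_y·3.6 − 1650·1.1 = 0 → B_y = 1815/3.6 = 504.167 ≈ 504.2 lb.
ΣF_y = 0: A_y + 504.167 − 1650 = 0 → A_y = 1146 lb.
ΣF_x = 0: no horizontal applied forces, so A_x = 0.

A_x = 0, A_y = 1146 lb, B_y = 504.2 lb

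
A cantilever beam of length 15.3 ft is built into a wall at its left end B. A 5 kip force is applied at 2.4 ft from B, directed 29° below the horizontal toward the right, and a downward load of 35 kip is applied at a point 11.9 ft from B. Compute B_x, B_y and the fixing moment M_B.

B_x = -4.373 kip, B_y = 37.42 kip, M_B = 422.3 kip·ft

ΣF_x = 0: B_x + 5·cos29° = 0 → B_x = -4.373 kip.
ΣF_y = 0: B_y − 5·sin29° − 35 = 0 → B_y = 37.42 kip.
ΣM about B: M_B − 5·sin29°·2.4 − 35·11.9 = 0 → M_B = 422.3 kip·ft.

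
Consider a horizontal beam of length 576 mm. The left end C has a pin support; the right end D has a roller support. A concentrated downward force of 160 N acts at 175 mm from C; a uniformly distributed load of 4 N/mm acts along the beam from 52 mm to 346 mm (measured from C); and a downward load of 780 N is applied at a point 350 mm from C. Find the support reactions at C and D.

C_x = 0, C_y = 1187 N, D_y = 928.9 N

Resultant of the distributed load: 4 × 294 = 1176 N at 199 mm from C.
ΣM about C: D_y·576 − 160·175 − (4·294)·199 − 780·350 = 0 → D_y = 535024/576 = 928.861 ≈ 928.9 N.
ΣF_y = 0: C_y + 928.861 − 160 − 4·294 − 780 = 0 → C_y = 1187 N.
ΣF_x = 0: no horizontal applied forces, so C_x = 0.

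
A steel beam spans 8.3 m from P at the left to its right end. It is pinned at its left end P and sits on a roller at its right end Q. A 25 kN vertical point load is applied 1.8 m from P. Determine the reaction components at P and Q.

Moments about P: Q_y·8.3 − 25·1.8 = 0 → Q_y = 45/8.3 = 5.42169 ≈ 5.422 kN.
ΣF_y = 0: P_y + 5.42169 − 25 = 0 → P_y = 19.58 kN.
ΣF_x = 0: no horizontal applied forces, so P_x = 0.

P_x = 0, P_y = 19.58 kN, Q_y = 5.422 kN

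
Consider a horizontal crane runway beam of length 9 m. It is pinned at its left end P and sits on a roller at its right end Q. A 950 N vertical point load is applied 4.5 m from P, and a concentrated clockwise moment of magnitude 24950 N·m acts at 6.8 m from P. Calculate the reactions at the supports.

ΣM about P: Q_y·9 − 950·4.5 − 24950 = 0 → Q_y = 29225/9 = 3247.22 ≈ 3247 N.
ΣF_y = 0: P_y + 3247.22 − 950 = 0 → P_y = -2297 N.
ΣF_x = 0: no horizontal applied forces, so P_x = 0.

P_x = 0, P_y = -2297 N, Q_y = 3247 N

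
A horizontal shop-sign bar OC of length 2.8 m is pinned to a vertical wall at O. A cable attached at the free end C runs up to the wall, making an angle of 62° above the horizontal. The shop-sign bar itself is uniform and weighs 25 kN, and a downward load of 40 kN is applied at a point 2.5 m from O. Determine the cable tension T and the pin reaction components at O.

ΣM about O: T·sin62°·2.8 − 25·1.4 − 40·2.5 = 0 → T = 135/(2.8·0.882948) = 54.606 ≈ 54.61 kN.
ΣF_x = 0: O_x − T·cos62° = 0 → O_x = 54.606 × 0.469472 = 25.64 kN.
ΣF_y = 0: O_y + T·sin62° − 25 − 40 = 0 → O_y = 65 − 54.606 × 0.882948 = 16.79 kN.

T = 54.61 kN, O_x = 25.64 kN, O_y = 16.79 kN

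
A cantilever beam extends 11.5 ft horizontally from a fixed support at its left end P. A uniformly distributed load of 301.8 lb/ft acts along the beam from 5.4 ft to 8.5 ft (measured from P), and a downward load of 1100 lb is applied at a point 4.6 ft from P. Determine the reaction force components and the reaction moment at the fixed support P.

P_x = 0, P_y = 2036 lb, M_P = 11560 lb·ft

Resultant of the distributed load: 301.8 × 3.1 = 935.58 lb at 6.95 ft from P.
ΣF_x = 0: P_x = 0.
ΣF_y = 0: P_y − 301.8·3.1 − 1100 = 0 → P_y = 2036 lb.
ΣM about P: M_P − (301.8·3.1)·6.95 − 1100·4.6 = 0 → M_P = 11560 lb·ft.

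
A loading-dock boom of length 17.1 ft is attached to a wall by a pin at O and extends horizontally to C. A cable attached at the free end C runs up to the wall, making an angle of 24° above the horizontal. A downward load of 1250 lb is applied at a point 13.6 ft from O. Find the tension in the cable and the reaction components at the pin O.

T = 2444 lb, O_x = 2233 lb, O_y = 255.8 lb

ΣM about O: T·sin24°·17.1 − 1250·13.6 = 0 → T = 17000/(17.1·0.406737) = 2444.21 ≈ 2444 lb.
ΣF_x = 0: O_x − T·cos24° = 0 → O_x = 2444.21 × 0.913545 = 2233 lb.
ΣF_y = 0: O_y + T·sin24° − 1250 = 0 → O_y = 1250 − 2444.21 × 0.406737 = 255.8 lb.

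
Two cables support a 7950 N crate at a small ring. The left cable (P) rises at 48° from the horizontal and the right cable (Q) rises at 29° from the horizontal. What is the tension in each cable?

ΣF_x = 0: −T_P·cos48° + T_Q·cos29° = 0 → T_Q = 0.765053·T_P.
ΣF_y = 0: T_P·sin48° + T_Q·sin29° = 7950.
Substitute: T_P·(0.743145 + 0.765053·0.48481) = 7950 → T_P = 7136.12 ≈ 7136 N.
Then T_Q = 0.765053 × 7136.12 = 5460 N.

T_P = 7136 N, T_Q = 5460 N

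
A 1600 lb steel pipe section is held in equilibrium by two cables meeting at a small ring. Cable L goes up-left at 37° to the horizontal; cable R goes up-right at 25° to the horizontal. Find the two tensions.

T_L = 1642 lb, T_R = 1447 lb

ΣF_x = 0: −T_L·cos37° + T_R·cos25° = 0 → T_R = 0.881197·T_L.
ΣF_y = 0: T_L·sin37° + T_R·sin25° = 1600.
Substitute: T_L·(0.601815 + 0.881197·0.422618) = 1600 → T_L = 1642.33 ≈ 1642 lb.
Then T_R = 0.881197 × 1642.33 = 1447 lb.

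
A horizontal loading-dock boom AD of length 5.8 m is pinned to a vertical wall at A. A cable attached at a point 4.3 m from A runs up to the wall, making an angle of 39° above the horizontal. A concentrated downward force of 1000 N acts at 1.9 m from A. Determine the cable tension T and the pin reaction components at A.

T = 702.1 N, A_x = 545.7 N, A_y = 558.1 N

ΣM about A: T·sin39°·4.3 − 1000·1.9 = 0 → T = 1900/(4.3·0.62932) = 702.124 ≈ 702.1 N.
ΣF_x = 0: A_x − T·cos39° = 0 → A_x = 702.124 × 0.777146 = 545.7 N.
ΣF_y = 0: A_y + T·sin39° − 1000 = 0 → A_y = 1000 − 702.124 × 0.62932 = 558.1 N.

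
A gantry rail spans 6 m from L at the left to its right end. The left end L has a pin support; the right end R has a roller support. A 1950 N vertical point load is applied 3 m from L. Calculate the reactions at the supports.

L_x = 0, L_y = 975.0 N, R_y = 975.0 N

Taking moments about L: R_y·6 − 1950·3 = 0 → R_y = 5850/6 = 975.0 N.
ΣF_y = 0: L_y + 975 − 1950 = 0 → L_y = 975.0 N.
ΣF_x = 0: no horizontal applied forces, so L_x = 0.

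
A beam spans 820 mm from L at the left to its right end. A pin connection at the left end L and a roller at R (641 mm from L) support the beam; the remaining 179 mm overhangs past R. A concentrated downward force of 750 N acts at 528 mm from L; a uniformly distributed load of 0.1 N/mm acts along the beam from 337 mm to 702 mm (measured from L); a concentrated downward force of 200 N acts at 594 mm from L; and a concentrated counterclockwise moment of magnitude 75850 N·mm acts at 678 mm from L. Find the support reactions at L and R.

Resultant of the distributed load: 0.1 × 365 = 36.5 N at 519.5 mm from L.
ΣM about L: R_y·641 − 750·528 − (0.1·365)·519.5 − 200·594 + 75850 = 0 → R_y = 457911.75/641 = 714.371 ≈ 714.4 N.
ΣF_y = 0: L_y + 714.371 − 750 − 0.1·365 − 200 = 0 → L_y = 272.1 N.
ΣF_x = 0: no horizontal applied forces, so L_x = 0.

L_x = 0, L_y = 272.1 N, R_y = 714.4 N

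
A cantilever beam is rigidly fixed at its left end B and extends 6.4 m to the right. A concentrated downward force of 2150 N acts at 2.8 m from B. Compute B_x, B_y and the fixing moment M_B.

B_x = 0, B_y = 2150 N, M_B = 6020 N·m

ΣF_x = 0: B_x = 0.
ΣF_y = 0: B_y − 2150 = 0 → B_y = 2150 N.
ΣM about B: M_B − 2150·2.8 = 0 → M_B = 6020 N·m.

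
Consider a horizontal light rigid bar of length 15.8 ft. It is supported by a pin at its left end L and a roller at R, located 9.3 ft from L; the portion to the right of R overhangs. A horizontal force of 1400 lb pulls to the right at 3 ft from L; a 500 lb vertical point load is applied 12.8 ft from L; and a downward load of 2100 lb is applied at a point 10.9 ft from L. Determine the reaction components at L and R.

Taking moments about L: R_y·9.3 − 500·12.8 − 2100·10.9 = 0 → R_y = 29290/9.3 = 3149.46 ≈ 3149 lb.
ΣF_y = 0: L_y + 3149.46 − 500 − 2100 = 0 → L_y = -549.5 lb.
ΣF_x = 0: L_x + 1400 = 0 → L_x = -1400 lb.

L_x = -1400 lb, L_y = -549.5 lb, R_y = 3149 lb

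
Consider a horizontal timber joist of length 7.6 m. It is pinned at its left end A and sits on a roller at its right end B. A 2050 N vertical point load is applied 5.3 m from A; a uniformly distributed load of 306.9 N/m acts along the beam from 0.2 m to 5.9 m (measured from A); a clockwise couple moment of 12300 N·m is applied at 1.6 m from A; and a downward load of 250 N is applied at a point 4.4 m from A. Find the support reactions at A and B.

A_x = 0, A_y = 154.5 N, B_y = 3895 N

Resultant of the distributed load: 306.9 × 5.7 = 1749.33 N at 3.05 m from A.
Moments about A: B_y·7.6 − 2050·5.3 − (306.9·5.7)·3.05 − 12300 − 250·4.4 = 0 → B_y = 29600.4565/7.6 = 3894.8 ≈ 3895 N.
ΣF_y = 0: A_y + 3894.8 − 2050 − 306.9·5.7 − 250 = 0 → A_y = 154.5 N.
ΣF_x = 0: no horizontal applied forces, so A_x = 0.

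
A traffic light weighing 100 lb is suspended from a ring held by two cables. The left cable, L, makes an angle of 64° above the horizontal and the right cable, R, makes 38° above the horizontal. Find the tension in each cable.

T_L = 80.56 lb, T_R = 44.82 lb

ΣF_x = 0: −T_L·cos64° + T_R·cos38° = 0 → T_R = 0.556301·T_L.
ΣF_y = 0: T_L·sin64° + T_R·sin38° = 100.
Substitute: T_L·(0.898794 + 0.556301·0.615661) = 100 → T_L = 80.5616 ≈ 80.56 lb.
Then T_R = 0.556301 × 80.5616 = 44.82 lb.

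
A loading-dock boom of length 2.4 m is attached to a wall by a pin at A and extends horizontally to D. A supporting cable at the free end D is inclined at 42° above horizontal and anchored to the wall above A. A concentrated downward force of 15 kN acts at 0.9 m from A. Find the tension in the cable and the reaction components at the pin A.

ΣM about A: T·sin42°·2.4 − 15·0.9 = 0 → T = 13.5/(2.4·0.669131) = 8.40643 ≈ 8.406 kN.
ΣF_x = 0: A_x − T·cos42° = 0 → A_x = 8.40643 × 0.743145 = 6.247 kN.
ΣF_y = 0: A_y + T·sin42° − 15 = 0 → A_y = 15 − 8.40643 × 0.669131 = 9.375 kN.

T = 8.406 kN, A_x = 6.247 kN, A_y = 9.375 kN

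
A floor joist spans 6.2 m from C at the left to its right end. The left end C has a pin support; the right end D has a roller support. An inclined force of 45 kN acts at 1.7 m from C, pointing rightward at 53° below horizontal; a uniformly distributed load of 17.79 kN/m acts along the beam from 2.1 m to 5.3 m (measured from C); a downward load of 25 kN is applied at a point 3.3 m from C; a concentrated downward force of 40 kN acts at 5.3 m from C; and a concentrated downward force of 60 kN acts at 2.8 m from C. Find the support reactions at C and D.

C_x = -27.08 kN, C_y = 99.44 kN, D_y = 118.4 kN

Resultant of the distributed load: 17.79 × 3.2 = 56.928 kN at 3.7 m from C.
ΣM about C: D_y·6.2 − 45·sin53°·1.7 − (17.79·3.2)·3.7 − 25·3.3 − 40·5.3 − 60·2.8 = 0 → D_y = 734.229/6.2 = 118.424 ≈ 118.4 kN.
ΣF_y = 0: C_y + 118.424 − 45·sin53° − 17.79·3.2 − 25 − 40 − 60 = 0 → C_y = 99.44 kN.
ΣF_x = 0: C_x + 45·cos53° = 0 → C_x = -27.08 kN.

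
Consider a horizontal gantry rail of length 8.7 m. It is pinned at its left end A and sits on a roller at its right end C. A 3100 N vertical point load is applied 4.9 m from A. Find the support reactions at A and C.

A_x = 0, A_y = 1354 N, C_y = 1746 N

Moments about A: C_y·8.7 − 3100·4.9 = 0 → C_y = 15190/8.7 = 1745.98 ≈ 1746 N.
ΣF_y = 0: A_y + 1745.98 − 3100 = 0 → A_y = 1354 N.
ΣF_x = 0: no horizontal applied forces, so A_x = 0.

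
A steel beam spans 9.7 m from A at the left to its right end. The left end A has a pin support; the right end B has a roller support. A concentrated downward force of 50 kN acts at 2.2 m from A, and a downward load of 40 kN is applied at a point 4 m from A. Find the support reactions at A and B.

ΣM about A: B_y·9.7 − 50·2.2 − 40·4 = 0 → B_y = 270/9.7 = 27.8351 ≈ 27.84 kN.
ΣF_y = 0: A_y + 27.8351 − 50 − 40 = 0 → A_y = 62.16 kN.
ΣF_x = 0: no horizontal applied forces, so A_x = 0.

A_x = 0, A_y = 62.16 kN, B_y = 27.84 kN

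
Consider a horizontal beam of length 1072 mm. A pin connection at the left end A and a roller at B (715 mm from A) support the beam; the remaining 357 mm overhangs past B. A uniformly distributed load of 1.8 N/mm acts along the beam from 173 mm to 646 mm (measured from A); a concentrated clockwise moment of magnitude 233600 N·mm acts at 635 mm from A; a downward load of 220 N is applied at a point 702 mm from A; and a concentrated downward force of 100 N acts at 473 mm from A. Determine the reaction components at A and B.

Resultant of the distributed load: 1.8 × 473 = 851.4 N at 409.5 mm from A.
Taking moments about A: B_y·715 − (1.8·473)·409.5 − 233600 − 220·702 − 100·473 = 0 → B_y = 783988.3/715 = 1096.49 ≈ 1096 N.
ΣF_y = 0: A_y + 1096.49 − 1.8·473 − 220 − 100 = 0 → A_y = 74.91 N.
ΣF_x = 0: no horizontal applied forces, so A_x = 0.

A_x = 0, A_y = 74.91 N, B_y = 1096 N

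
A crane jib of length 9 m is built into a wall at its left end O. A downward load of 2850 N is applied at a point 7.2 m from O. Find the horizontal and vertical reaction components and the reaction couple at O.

O_x = 0, O_y = 2850 N, M_O = 20520 N·m

ΣF_x = 0: O_x = 0.
ΣF_y = 0: O_y − 2850 = 0 → O_y = 2850 N.
ΣM about O: M_O − 2850·7.2 = 0 → M_O = 20520 N·m.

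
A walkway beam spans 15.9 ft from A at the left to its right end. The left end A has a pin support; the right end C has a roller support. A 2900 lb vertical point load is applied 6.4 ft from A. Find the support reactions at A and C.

A_x = 0, A_y = 1733 lb, C_y = 1167 lb

Moments about A: C_y·15.9 − 2900·6.4 = 0 → C_y = 18560/15.9 = 1167.3 ≈ 1167 lb.
ΣF_y = 0: A_y + 1167.3 − 2900 = 0 → A_y = 1733 lb.
ΣF_x = 0: no horizontal applied forces, so A_x = 0.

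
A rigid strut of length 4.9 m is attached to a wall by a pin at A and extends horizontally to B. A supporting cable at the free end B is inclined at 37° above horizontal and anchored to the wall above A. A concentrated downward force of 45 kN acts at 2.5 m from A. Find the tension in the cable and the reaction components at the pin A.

ΣM about A: T·sin37°·4.9 − 45·2.5 = 0 → T = 112.5/(4.9·0.601815) = 38.1499 ≈ 38.15 kN.
ΣF_x = 0: A_x − T·cos37° = 0 → A_x = 38.1499 × 0.798636 = 30.47 kN.
ΣF_y = 0: A_y + T·sin37° − 45 = 0 → A_y = 45 − 38.1499 × 0.601815 = 22.04 kN.

T = 38.15 kN, A_x = 30.47 kN, A_y = 22.04 kN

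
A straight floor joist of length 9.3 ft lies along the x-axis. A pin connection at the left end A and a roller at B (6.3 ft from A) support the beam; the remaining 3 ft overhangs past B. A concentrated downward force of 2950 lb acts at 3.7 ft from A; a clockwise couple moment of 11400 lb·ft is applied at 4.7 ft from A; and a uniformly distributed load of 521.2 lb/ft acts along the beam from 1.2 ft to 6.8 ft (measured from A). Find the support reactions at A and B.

Resultant of the distributed load: 521.2 × 5.6 = 2918.72 lb at 4 ft from A.
Taking moments about A: B_y·6.3 − 2950·3.7 − 11400 − (521.2·5.6)·4 = 0 → B_y = 33989.88/6.3 = 5395.22 ≈ 5395 lb.
ΣF_y = 0: A_y + 5395.22 − 2950 − 521.2·5.6 = 0 → A_y = 473.5 lb.
ΣF_x = 0: no horizontal applied forces, so A_x = 0.

A_x = 0, A_y = 473.5 lb, B_y = 5395 lb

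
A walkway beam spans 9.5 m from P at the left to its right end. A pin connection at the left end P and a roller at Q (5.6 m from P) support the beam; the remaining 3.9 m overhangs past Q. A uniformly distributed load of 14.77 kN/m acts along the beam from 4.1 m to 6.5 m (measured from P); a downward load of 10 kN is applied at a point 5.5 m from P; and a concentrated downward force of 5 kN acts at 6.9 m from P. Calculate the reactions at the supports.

Resultant of the distributed load: 14.77 × 2.4 = 35.448 kN at 5.3 m from P.
Moments about P: Q_y·5.6 − (14.77·2.4)·5.3 − 10·5.5 − 5·6.9 = 0 → Q_y = 277.3744/5.6 = 49.5311 ≈ 49.53 kN.
ΣF_y = 0: P_y + 49.5311 − 14.77·2.4 − 10 − 5 = 0 → P_y = 0.9169 kN.
ΣF_x = 0: no horizontal applied forces, so P_x = 0.

P_x = 0, P_y = 0.9169 kN, Q_y = 49.53 kN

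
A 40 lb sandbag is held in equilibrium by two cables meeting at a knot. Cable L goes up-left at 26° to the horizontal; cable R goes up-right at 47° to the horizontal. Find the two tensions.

ΣF_x = 0: −T_L·cos26° + T_R·cos47° = 0 → T_R = 1.31788·T_L.
ΣF_y = 0: T_L·sin26° + T_R·sin47° = 40.
Substitute: T_L·(0.438371 + 1.31788·0.731354) = 40 → T_L = 28.5264 ≈ 28.53 lb.
Then T_R = 1.31788 × 28.5264 = 37.59 lb.

T_L = 28.53 lb, T_R = 37.59 lb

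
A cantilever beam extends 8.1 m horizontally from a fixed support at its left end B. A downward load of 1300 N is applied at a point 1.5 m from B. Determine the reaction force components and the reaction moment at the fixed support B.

ΣF_x = 0: B_x = 0.
ΣF_y = 0: B_y − 1300 = 0 → B_y = 1300 N.
ΣM about B: M_B − 1300·1.5 = 0 → M_B = 1950 N·m.

B_x = 0, B_y = 1300 N, M_B = 1950 N·m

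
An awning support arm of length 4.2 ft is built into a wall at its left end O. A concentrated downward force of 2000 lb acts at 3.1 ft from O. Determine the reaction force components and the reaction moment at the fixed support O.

O_x = 0, O_y = 2000 lb, M_O = 6200 lb·ft

ΣF_x = 0: O_x = 0.
ΣF_y = 0: O_y − 2000 = 0 → O_y = 2000 lb.
ΣM about O: M_O − 2000·3.1 = 0 → M_O = 6200 lb·ft.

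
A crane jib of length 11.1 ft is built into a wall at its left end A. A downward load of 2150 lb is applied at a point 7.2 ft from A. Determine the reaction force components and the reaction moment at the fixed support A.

A_x = 0, A_y = 2150 lb, M_A = 15480 lb·ft

ΣF_x = 0: A_x = 0.
ΣF_y = 0: A_y − 2150 = 0 → A_y = 2150 lb.
ΣM about A: M_A − 2150·7.2 = 0 → M_A = 15480 lb·ft.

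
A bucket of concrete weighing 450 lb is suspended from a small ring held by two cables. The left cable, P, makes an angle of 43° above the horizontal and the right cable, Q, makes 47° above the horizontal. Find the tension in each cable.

T_P = 306.9 lb, T_Q = 329.1 lb

ΣF_x = 0: −T_P·cos43° + T_Q·cos47° = 0 → T_Q = 1.07237·T_P.
ΣF_y = 0: T_P·sin43° + T_Q·sin47° = 450.
Substitute: T_P·(0.681998 + 1.07237·0.731354) = 450 → T_P = 306.899 ≈ 306.9 lb.
Then T_Q = 1.07237 × 306.899 = 329.1 lb.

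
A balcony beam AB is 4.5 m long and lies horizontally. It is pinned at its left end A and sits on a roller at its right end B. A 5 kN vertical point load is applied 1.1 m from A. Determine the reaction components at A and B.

A_x = 0, A_y = 3.778 kN, B_y = 1.222 kN

Moments about A: B_y·4.5 − 5·1.1 = 0 → B_y = 5.5/4.5 = 1.22222 ≈ 1.222 kN.
ΣF_y = 0: A_y + 1.22222 − 5 = 0 → A_y = 3.778 kN.
ΣF_x = 0: no horizontal applied forces, so A_x = 0.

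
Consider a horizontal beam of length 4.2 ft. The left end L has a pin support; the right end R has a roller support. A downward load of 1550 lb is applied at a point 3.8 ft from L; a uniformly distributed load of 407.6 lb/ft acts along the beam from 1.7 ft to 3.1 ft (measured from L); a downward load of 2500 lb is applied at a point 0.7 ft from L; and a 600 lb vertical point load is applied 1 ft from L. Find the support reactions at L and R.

L_x = 0, L_y = 2933 lb, R_y = 2288 lb

Resultant of the distributed load: 407.6 × 1.4 = 570.64 lb at 2.4 ft from L.
Moments about L: R_y·4.2 − 1550·3.8 − (407.6·1.4)·2.4 − 2500·0.7 − 600·1 = 0 → R_y = 9609.536/4.2 = 2287.98 ≈ 2288 lb.
ΣF_y = 0: L_y + 2287.98 − 1550 − 407.6·1.4 − 2500 − 600 = 0 → L_y = 2933 lb.
ΣF_x = 0: no horizontal applied forces, so L_x = 0.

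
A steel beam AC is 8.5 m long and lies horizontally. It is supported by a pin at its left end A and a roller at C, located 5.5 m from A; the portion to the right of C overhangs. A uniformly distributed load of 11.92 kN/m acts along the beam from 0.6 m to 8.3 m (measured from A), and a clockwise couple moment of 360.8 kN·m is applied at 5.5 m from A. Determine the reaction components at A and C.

Resultant of the distributed load: 11.92 × 7.7 = 91.784 kN at 4.45 m from A.
Moments about A: C_y·5.5 − (11.92·7.7)·4.45 − 360.8 = 0 → C_y = 769.2388/5.5 = 139.862 ≈ 139.9 kN.
ΣF_y = 0: A_y + 139.862 − 11.92·7.7 = 0 → A_y = -48.08 kN.
ΣF_x = 0: no horizontal applied forces, so A_x = 0.

A_x = 0, A_y = -48.08 kN, C_y = 139.9 kN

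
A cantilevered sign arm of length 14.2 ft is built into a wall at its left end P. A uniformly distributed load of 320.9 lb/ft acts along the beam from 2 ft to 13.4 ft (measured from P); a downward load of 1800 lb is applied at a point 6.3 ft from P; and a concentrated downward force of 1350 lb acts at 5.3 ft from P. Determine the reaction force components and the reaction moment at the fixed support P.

P_x = 0, P_y = 6808 lb, M_P = 46660 lb·ft

Resultant of the distributed load: 320.9 × 11.4 = 3658.26 lb at 7.7 ft from P.
ΣF_x = 0: P_x = 0.
ΣF_y = 0: P_y − 320.9·11.4 − 1800 − 1350 = 0 → P_y = 6808 lb.
ΣM about P: M_P − (320.9·11.4)·7.7 − 1800·6.3 − 1350·5.3 = 0 → M_P = 46660 lb·ft.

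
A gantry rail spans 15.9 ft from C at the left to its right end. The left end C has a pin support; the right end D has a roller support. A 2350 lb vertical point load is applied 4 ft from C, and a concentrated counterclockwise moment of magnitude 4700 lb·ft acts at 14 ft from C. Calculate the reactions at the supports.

C_x = 0, C_y = 2054 lb, D_y = 295.6 lb

Taking moments about C: D_y·15.9 − 2350·4 + 4700 = 0 → D_y = 4700/15.9 = 295.597 ≈ 295.6 lb.
ΣF_y = 0: C_y + 295.597 − 2350 = 0 → C_y = 2054 lb.
ΣF_x = 0: no horizontal applied forces, so C_x = 0.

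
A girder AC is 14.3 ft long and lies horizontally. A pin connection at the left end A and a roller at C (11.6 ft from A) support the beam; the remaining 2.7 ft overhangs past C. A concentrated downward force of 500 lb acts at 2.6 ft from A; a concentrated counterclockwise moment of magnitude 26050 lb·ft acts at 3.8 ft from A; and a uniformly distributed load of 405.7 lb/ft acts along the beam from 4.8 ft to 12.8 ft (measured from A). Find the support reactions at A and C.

A_x = 0, A_y = 3417 lb, C_y = 328.6 lb

Resultant of the distributed load: 405.7 × 8 = 3245.6 lb at 8.8 ft from A.
ΣM about A: C_y·11.6 − 500·2.6 + 26050 − (405.7·8)·8.8 = 0 → C_y = 3811.28/11.6 = 328.559 ≈ 328.6 lb.
ΣF_y = 0: A_y + 328.559 − 500 − 405.7·8 = 0 → A_y = 3417 lb.
ΣF_x = 0: no horizontal applied forces, so A_x = 0.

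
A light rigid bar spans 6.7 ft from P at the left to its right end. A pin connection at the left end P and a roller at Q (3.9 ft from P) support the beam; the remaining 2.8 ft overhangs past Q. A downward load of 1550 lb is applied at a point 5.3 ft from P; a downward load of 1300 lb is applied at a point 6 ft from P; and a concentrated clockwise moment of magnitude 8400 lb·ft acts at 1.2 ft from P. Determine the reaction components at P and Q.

P_x = 0, P_y = -3410 lb, Q_y = 6260 lb

Taking moments about P: Q_y·3.9 − 1550·5.3 − 1300·6 − 8400 = 0 → Q_y = 24415/3.9 = 6260.26 ≈ 6260 lb.
ΣF_y = 0: P_y + 6260.26 − 1550 − 1300 = 0 → P_y = -3410 lb.
ΣF_x = 0: no horizontal applied forces, so P_x = 0.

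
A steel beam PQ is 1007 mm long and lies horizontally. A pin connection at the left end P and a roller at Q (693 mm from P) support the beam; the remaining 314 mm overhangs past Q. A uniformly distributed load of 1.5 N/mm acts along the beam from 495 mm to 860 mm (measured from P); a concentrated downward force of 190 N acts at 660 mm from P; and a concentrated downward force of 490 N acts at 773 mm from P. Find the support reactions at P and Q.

Resultant of the distributed load: 1.5 × 365 = 547.5 N at 677.5 mm from P.
Taking moments about P: Q_y·693 − (1.5·365)·677.5 − 190·660 − 490·773 = 0 → Q_y = 875101.25/693 = 1262.77 ≈ 1263 N.
ΣF_y = 0: P_y + 1262.77 − 1.5·365 − 190 − 490 = 0 → P_y = -35.27 N.
ΣF_x = 0: no horizontal applied forces, so P_x = 0.

P_x = 0, P_y = -35.27 N, Q_y = 1263 N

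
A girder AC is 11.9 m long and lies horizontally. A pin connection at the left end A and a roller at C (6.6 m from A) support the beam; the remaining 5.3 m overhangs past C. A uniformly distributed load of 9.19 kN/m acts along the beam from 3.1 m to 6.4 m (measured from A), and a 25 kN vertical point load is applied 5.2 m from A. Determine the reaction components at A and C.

A_x = 0, A_y = 13.80 kN, C_y = 41.52 kN

Resultant of the distributed load: 9.19 × 3.3 = 30.327 kN at 4.75 m from A.
ΣM about A: C_y·6.6 − (9.19·3.3)·4.75 − 25·5.2 = 0 → C_y = 274.05325/6.6 = 41.5232 ≈ 41.52 kN.
ΣF_y = 0: A_y + 41.5232 − 9.19·3.3 − 25 = 0 → A_y = 13.80 kN.
ΣF_x = 0: no horizontal applied forces, so A_x = 0.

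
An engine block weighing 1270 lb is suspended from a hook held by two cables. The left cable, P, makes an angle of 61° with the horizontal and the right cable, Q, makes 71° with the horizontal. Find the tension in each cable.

T_P = 556.4 lb, T_Q = 828.5 lb

ΣF_x = 0: −T_P·cos61° + T_Q·cos71° = 0 → T_Q = 1.48912·T_P.
ΣF_y = 0: T_P·sin61° + T_Q·sin71° = 1270.
Substitute: T_P·(0.87462 + 1.48912·0.945519) = 1270 → T_P = 556.38 ≈ 556.4 lb.
Then T_Q = 1.48912 × 556.38 = 828.5 lb.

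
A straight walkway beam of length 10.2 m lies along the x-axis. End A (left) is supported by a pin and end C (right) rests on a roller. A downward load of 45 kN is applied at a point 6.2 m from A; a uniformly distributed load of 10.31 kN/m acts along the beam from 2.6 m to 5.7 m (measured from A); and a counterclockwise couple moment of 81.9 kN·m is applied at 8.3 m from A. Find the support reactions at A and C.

Resultant of the distributed load: 10.31 × 3.1 = 31.961 kN at 4.15 m from A.
ΣM about A: C_y·10.2 − 45·6.2 − (10.31·3.1)·4.15 + 81.9 = 0 → C_y = 329.73815/10.2 = 32.3273 ≈ 32.33 kN.
ΣF_y = 0: A_y + 32.3273 − 45 − 10.31·3.1 = 0 → A_y = 44.63 kN.
ΣF_x = 0: no horizontal applied forces, so A_x = 0.

A_x = 0, A_y = 44.63 kN, C_y = 32.33 kN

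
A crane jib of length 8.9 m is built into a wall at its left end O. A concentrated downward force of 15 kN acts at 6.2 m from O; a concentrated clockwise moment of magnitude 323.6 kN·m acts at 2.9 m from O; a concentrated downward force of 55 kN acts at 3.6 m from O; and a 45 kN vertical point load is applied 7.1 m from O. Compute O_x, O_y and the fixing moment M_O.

O_x = 0, O_y = 115.0 kN, M_O = 934.1 kN·m

ΣF_x = 0: O_x = 0.
ΣF_y = 0: O_y − 15 − 55 − 45 = 0 → O_y = 115.0 kN.
ΣM about O: M_O − 15·6.2 − 323.6 − 55·3.6 − 45·7.1 = 0 → M_O = 934.1 kN·m.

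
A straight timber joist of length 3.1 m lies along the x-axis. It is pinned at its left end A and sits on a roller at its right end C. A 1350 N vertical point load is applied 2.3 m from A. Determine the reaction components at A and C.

A_x = 0, A_y = 348.4 N, C_y = 1002 N

Taking moments about A: C_y·3.1 − 1350·2.3 = 0 → C_y = 3105/3.1 = 1001.61 ≈ 1002 N.
ΣF_y = 0: A_y + 1001.61 − 1350 = 0 → A_y = 348.4 N.
ΣF_x = 0: no horizontal applied forces, so A_x = 0.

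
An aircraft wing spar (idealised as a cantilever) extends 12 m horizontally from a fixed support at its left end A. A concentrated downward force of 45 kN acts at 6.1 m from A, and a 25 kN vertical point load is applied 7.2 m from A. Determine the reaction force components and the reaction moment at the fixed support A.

ΣF_x = 0: A_x = 0.
ΣF_y = 0: A_y − 45 − 25 = 0 → A_y = 70.00 kN.
ΣM about A: M_A − 45·6.1 − 25·7.2 = 0 → M_A = 454.5 kN·m.

A_x = 0, A_y = 70.00 kN, M_A = 454.5 kN·m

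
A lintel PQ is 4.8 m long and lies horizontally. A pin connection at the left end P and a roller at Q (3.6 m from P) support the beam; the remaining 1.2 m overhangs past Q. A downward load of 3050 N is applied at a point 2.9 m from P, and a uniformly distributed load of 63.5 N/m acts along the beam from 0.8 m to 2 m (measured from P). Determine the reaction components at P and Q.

Resultant of the distributed load: 63.5 × 1.2 = 76.2 N at 1.4 m from P.
ΣM about P: Q_y·3.6 − 3050·2.9 − (63.5·1.2)·1.4 = 0 → Q_y = 8951.68/3.6 = 2486.58 ≈ 2487 N.
ΣF_y = 0: P_y + 2486.58 − 3050 − 63.5·1.2 = 0 → P_y = 639.6 N.
ΣF_x = 0: no horizontal applied forces, so P_x = 0.

P_x = 0, P_y = 639.6 N, Q_y = 2487 N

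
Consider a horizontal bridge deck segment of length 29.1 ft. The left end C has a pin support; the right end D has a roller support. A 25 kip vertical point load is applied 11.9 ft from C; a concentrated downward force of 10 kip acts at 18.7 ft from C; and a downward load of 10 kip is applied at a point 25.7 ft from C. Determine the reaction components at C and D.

ΣM about C: D_y·29.1 − 25·11.9 − 10·18.7 − 10·25.7 = 0 → D_y = 741.5/29.1 = 25.4811 ≈ 25.48 kip.
ΣF_y = 0: C_y + 25.4811 − 25 − 10 − 10 = 0 → C_y = 19.52 kip.
ΣF_x = 0: no horizontal applied forces, so C_x = 0.

C_x = 0, C_y = 19.52 kip, D_y = 25.48 kip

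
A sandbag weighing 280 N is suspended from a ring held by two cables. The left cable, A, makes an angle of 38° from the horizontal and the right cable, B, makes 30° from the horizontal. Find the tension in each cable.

ΣF_x = 0: −T_A·cos38° + T_B·cos30° = 0 → T_B = 0.909916·T_A.
ΣF_y = 0: T_A·sin38° + T_B·sin30° = 280.
Substitute: T_A·(0.615661 + 0.909916·0.5) = 280 → T_A = 261.531 ≈ 261.5 N.
Then T_B = 0.909916 × 261.531 = 238.0 N.

T_A = 261.5 N, T_B = 238.0 N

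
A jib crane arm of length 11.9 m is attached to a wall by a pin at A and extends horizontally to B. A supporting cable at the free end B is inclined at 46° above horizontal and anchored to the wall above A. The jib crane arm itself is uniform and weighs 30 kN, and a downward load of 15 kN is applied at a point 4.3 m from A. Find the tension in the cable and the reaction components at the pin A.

ΣM about A: T·sin46°·11.9 − 30·5.95 − 15·4.3 = 0 → T = 243/(11.9·0.71934) = 28.3874 ≈ 28.39 kN.
ΣF_x = 0: A_x − T·cos46° = 0 → A_x = 28.3874 × 0.694658 = 19.72 kN.
ΣF_y = 0: A_y + T·sin46° − 30 − 15 = 0 → A_y = 45 − 28.3874 × 0.71934 = 24.58 kN.

T = 28.39 kN, A_x = 19.72 kN, A_y = 24.58 kN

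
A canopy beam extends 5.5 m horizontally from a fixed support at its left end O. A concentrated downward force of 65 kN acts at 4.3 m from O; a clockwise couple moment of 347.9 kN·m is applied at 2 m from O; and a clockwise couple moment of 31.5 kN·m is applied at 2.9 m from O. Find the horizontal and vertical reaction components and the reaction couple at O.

O_x = 0, O_y = 65.00 kN, M_O = 658.9 kN·m

ΣF_x = 0: O_x = 0.
ΣF_y = 0: O_y − 65 = 0 → O_y = 65.00 kN.
ΣM about O: M_O − 65·4.3 − 347.9 − 31.5 = 0 → M_O = 658.9 kN·m.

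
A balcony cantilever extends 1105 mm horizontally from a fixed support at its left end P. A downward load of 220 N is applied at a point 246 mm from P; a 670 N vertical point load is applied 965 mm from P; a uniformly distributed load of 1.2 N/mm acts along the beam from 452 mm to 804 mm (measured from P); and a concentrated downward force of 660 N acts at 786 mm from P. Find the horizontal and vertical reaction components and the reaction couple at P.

P_x = 0, P_y = 1972 N, M_P = 1485000 N·mm

Resultant of the distributed load: 1.2 × 352 = 422.4 N at 628 mm from P.
ΣF_x = 0: P_x = 0.
ΣF_y = 0: P_y − 220 − 670 − 1.2·352 − 660 = 0 → P_y = 1972 N.
ΣM about P: M_P − 220·246 − 670·965 − (1.2·352)·628 − 660·786 = 0 → M_P = 1485000 N·mm.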